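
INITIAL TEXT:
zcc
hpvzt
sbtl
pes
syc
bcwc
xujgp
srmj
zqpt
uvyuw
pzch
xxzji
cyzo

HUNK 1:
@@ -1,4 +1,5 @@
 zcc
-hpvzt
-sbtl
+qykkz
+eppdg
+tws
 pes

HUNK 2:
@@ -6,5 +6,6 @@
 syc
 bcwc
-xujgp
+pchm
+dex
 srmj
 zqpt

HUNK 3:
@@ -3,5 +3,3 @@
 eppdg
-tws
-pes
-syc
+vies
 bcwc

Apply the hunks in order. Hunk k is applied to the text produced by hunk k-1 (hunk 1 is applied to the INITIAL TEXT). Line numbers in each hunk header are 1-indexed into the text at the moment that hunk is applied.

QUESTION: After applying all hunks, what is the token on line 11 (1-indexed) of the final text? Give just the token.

Answer: pzch

Derivation:
Hunk 1: at line 1 remove [hpvzt,sbtl] add [qykkz,eppdg,tws] -> 14 lines: zcc qykkz eppdg tws pes syc bcwc xujgp srmj zqpt uvyuw pzch xxzji cyzo
Hunk 2: at line 6 remove [xujgp] add [pchm,dex] -> 15 lines: zcc qykkz eppdg tws pes syc bcwc pchm dex srmj zqpt uvyuw pzch xxzji cyzo
Hunk 3: at line 3 remove [tws,pes,syc] add [vies] -> 13 lines: zcc qykkz eppdg vies bcwc pchm dex srmj zqpt uvyuw pzch xxzji cyzo
Final line 11: pzch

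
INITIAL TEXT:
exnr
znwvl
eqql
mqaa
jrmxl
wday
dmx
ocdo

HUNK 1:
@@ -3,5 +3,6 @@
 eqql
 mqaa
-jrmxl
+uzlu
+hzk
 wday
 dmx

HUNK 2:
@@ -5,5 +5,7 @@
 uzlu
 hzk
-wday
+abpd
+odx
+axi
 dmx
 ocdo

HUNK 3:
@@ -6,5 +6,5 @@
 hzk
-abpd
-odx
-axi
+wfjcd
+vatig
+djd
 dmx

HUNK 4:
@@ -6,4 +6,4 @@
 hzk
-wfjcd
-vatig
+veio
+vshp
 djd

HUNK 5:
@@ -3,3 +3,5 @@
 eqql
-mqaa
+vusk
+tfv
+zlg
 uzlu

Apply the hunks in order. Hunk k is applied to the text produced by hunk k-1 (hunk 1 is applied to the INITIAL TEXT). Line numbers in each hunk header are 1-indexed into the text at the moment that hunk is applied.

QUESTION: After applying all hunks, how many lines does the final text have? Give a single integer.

Hunk 1: at line 3 remove [jrmxl] add [uzlu,hzk] -> 9 lines: exnr znwvl eqql mqaa uzlu hzk wday dmx ocdo
Hunk 2: at line 5 remove [wday] add [abpd,odx,axi] -> 11 lines: exnr znwvl eqql mqaa uzlu hzk abpd odx axi dmx ocdo
Hunk 3: at line 6 remove [abpd,odx,axi] add [wfjcd,vatig,djd] -> 11 lines: exnr znwvl eqql mqaa uzlu hzk wfjcd vatig djd dmx ocdo
Hunk 4: at line 6 remove [wfjcd,vatig] add [veio,vshp] -> 11 lines: exnr znwvl eqql mqaa uzlu hzk veio vshp djd dmx ocdo
Hunk 5: at line 3 remove [mqaa] add [vusk,tfv,zlg] -> 13 lines: exnr znwvl eqql vusk tfv zlg uzlu hzk veio vshp djd dmx ocdo
Final line count: 13

Answer: 13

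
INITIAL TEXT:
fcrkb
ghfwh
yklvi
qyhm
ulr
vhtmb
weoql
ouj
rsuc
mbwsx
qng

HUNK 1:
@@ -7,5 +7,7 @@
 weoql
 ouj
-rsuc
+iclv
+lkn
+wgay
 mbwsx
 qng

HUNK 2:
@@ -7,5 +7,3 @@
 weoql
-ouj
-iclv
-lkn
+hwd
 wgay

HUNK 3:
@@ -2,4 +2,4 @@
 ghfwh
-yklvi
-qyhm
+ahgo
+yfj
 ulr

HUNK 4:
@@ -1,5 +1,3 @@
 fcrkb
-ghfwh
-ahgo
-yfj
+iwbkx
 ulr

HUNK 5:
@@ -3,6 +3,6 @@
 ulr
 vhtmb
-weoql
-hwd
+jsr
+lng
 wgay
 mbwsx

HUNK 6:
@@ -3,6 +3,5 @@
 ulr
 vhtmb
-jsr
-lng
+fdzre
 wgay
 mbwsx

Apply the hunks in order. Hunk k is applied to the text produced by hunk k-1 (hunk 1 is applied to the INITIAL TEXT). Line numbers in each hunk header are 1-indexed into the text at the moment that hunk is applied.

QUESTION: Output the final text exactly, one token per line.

Answer: fcrkb
iwbkx
ulr
vhtmb
fdzre
wgay
mbwsx
qng

Derivation:
Hunk 1: at line 7 remove [rsuc] add [iclv,lkn,wgay] -> 13 lines: fcrkb ghfwh yklvi qyhm ulr vhtmb weoql ouj iclv lkn wgay mbwsx qng
Hunk 2: at line 7 remove [ouj,iclv,lkn] add [hwd] -> 11 lines: fcrkb ghfwh yklvi qyhm ulr vhtmb weoql hwd wgay mbwsx qng
Hunk 3: at line 2 remove [yklvi,qyhm] add [ahgo,yfj] -> 11 lines: fcrkb ghfwh ahgo yfj ulr vhtmb weoql hwd wgay mbwsx qng
Hunk 4: at line 1 remove [ghfwh,ahgo,yfj] add [iwbkx] -> 9 lines: fcrkb iwbkx ulr vhtmb weoql hwd wgay mbwsx qng
Hunk 5: at line 3 remove [weoql,hwd] add [jsr,lng] -> 9 lines: fcrkb iwbkx ulr vhtmb jsr lng wgay mbwsx qng
Hunk 6: at line 3 remove [jsr,lng] add [fdzre] -> 8 lines: fcrkb iwbkx ulr vhtmb fdzre wgay mbwsx qng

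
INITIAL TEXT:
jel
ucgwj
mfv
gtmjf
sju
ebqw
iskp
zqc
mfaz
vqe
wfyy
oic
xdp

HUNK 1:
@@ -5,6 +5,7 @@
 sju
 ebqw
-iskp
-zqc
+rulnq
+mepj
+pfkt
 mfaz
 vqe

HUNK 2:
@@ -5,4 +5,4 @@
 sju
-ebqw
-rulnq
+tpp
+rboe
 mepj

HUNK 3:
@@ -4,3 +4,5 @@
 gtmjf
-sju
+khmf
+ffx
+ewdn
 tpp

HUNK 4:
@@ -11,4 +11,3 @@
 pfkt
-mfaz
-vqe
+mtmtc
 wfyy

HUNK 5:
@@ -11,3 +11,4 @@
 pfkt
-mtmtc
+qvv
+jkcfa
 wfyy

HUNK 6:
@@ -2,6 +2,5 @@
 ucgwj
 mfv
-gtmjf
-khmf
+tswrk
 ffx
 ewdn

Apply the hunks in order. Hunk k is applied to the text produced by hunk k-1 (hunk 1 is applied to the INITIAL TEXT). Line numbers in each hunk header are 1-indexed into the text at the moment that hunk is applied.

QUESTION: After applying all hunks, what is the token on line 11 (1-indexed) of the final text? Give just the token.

Answer: qvv

Derivation:
Hunk 1: at line 5 remove [iskp,zqc] add [rulnq,mepj,pfkt] -> 14 lines: jel ucgwj mfv gtmjf sju ebqw rulnq mepj pfkt mfaz vqe wfyy oic xdp
Hunk 2: at line 5 remove [ebqw,rulnq] add [tpp,rboe] -> 14 lines: jel ucgwj mfv gtmjf sju tpp rboe mepj pfkt mfaz vqe wfyy oic xdp
Hunk 3: at line 4 remove [sju] add [khmf,ffx,ewdn] -> 16 lines: jel ucgwj mfv gtmjf khmf ffx ewdn tpp rboe mepj pfkt mfaz vqe wfyy oic xdp
Hunk 4: at line 11 remove [mfaz,vqe] add [mtmtc] -> 15 lines: jel ucgwj mfv gtmjf khmf ffx ewdn tpp rboe mepj pfkt mtmtc wfyy oic xdp
Hunk 5: at line 11 remove [mtmtc] add [qvv,jkcfa] -> 16 lines: jel ucgwj mfv gtmjf khmf ffx ewdn tpp rboe mepj pfkt qvv jkcfa wfyy oic xdp
Hunk 6: at line 2 remove [gtmjf,khmf] add [tswrk] -> 15 lines: jel ucgwj mfv tswrk ffx ewdn tpp rboe mepj pfkt qvv jkcfa wfyy oic xdp
Final line 11: qvv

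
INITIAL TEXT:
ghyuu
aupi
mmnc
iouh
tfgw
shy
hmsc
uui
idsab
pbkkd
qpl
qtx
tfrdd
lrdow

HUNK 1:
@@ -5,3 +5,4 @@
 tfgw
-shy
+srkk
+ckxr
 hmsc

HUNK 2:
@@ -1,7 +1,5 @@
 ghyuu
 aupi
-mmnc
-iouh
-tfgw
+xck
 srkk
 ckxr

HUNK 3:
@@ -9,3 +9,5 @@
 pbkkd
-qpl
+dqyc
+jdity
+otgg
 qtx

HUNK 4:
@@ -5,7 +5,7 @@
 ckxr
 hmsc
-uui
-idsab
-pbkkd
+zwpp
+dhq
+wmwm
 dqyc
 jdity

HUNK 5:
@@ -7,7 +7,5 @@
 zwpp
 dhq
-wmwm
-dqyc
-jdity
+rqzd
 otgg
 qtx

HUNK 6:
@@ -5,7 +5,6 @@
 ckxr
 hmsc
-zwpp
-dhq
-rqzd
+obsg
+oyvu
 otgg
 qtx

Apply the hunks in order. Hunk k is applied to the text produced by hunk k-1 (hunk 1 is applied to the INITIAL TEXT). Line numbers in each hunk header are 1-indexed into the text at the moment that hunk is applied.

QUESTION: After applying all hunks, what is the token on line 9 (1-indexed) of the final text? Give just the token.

Hunk 1: at line 5 remove [shy] add [srkk,ckxr] -> 15 lines: ghyuu aupi mmnc iouh tfgw srkk ckxr hmsc uui idsab pbkkd qpl qtx tfrdd lrdow
Hunk 2: at line 1 remove [mmnc,iouh,tfgw] add [xck] -> 13 lines: ghyuu aupi xck srkk ckxr hmsc uui idsab pbkkd qpl qtx tfrdd lrdow
Hunk 3: at line 9 remove [qpl] add [dqyc,jdity,otgg] -> 15 lines: ghyuu aupi xck srkk ckxr hmsc uui idsab pbkkd dqyc jdity otgg qtx tfrdd lrdow
Hunk 4: at line 5 remove [uui,idsab,pbkkd] add [zwpp,dhq,wmwm] -> 15 lines: ghyuu aupi xck srkk ckxr hmsc zwpp dhq wmwm dqyc jdity otgg qtx tfrdd lrdow
Hunk 5: at line 7 remove [wmwm,dqyc,jdity] add [rqzd] -> 13 lines: ghyuu aupi xck srkk ckxr hmsc zwpp dhq rqzd otgg qtx tfrdd lrdow
Hunk 6: at line 5 remove [zwpp,dhq,rqzd] add [obsg,oyvu] -> 12 lines: ghyuu aupi xck srkk ckxr hmsc obsg oyvu otgg qtx tfrdd lrdow
Final line 9: otgg

Answer: otgg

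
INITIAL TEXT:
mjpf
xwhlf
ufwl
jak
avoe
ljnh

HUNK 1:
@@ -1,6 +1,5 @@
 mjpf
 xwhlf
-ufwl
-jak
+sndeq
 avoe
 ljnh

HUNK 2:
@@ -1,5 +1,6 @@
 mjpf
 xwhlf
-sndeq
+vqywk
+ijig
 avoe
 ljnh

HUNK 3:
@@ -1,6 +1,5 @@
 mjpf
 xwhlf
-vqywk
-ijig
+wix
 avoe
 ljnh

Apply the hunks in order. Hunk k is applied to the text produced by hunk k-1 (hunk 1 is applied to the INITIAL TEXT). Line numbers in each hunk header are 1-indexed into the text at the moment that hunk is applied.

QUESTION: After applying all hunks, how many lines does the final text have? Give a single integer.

Hunk 1: at line 1 remove [ufwl,jak] add [sndeq] -> 5 lines: mjpf xwhlf sndeq avoe ljnh
Hunk 2: at line 1 remove [sndeq] add [vqywk,ijig] -> 6 lines: mjpf xwhlf vqywk ijig avoe ljnh
Hunk 3: at line 1 remove [vqywk,ijig] add [wix] -> 5 lines: mjpf xwhlf wix avoe ljnh
Final line count: 5

Answer: 5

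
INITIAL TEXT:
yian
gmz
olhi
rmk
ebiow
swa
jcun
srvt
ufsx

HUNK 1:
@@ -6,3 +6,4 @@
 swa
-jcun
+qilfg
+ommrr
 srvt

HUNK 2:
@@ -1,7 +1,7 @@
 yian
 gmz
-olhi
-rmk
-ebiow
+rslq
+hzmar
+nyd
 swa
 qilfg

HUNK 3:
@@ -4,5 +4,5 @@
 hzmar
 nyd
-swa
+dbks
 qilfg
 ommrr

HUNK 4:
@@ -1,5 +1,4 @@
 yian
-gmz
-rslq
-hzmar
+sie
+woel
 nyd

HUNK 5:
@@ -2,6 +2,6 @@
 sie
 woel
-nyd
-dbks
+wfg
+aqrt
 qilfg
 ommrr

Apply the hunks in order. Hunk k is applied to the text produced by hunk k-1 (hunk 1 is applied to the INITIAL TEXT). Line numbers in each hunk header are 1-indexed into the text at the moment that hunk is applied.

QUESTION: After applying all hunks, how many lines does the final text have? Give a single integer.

Answer: 9

Derivation:
Hunk 1: at line 6 remove [jcun] add [qilfg,ommrr] -> 10 lines: yian gmz olhi rmk ebiow swa qilfg ommrr srvt ufsx
Hunk 2: at line 1 remove [olhi,rmk,ebiow] add [rslq,hzmar,nyd] -> 10 lines: yian gmz rslq hzmar nyd swa qilfg ommrr srvt ufsx
Hunk 3: at line 4 remove [swa] add [dbks] -> 10 lines: yian gmz rslq hzmar nyd dbks qilfg ommrr srvt ufsx
Hunk 4: at line 1 remove [gmz,rslq,hzmar] add [sie,woel] -> 9 lines: yian sie woel nyd dbks qilfg ommrr srvt ufsx
Hunk 5: at line 2 remove [nyd,dbks] add [wfg,aqrt] -> 9 lines: yian sie woel wfg aqrt qilfg ommrr srvt ufsx
Final line count: 9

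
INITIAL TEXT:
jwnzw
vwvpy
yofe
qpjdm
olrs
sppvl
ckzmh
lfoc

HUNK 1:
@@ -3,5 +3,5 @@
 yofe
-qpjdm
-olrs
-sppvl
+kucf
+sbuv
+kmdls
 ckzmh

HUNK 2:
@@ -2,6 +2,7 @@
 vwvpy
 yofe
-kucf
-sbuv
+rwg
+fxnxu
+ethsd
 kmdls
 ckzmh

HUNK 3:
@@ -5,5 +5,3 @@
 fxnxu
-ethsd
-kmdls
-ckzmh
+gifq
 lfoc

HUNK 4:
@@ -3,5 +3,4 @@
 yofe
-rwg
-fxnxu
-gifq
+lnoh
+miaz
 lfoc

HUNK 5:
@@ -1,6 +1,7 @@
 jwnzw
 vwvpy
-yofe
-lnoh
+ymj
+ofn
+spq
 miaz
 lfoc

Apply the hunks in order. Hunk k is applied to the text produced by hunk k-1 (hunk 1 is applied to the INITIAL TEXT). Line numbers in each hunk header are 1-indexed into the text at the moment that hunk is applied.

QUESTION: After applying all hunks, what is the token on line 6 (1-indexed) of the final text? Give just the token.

Hunk 1: at line 3 remove [qpjdm,olrs,sppvl] add [kucf,sbuv,kmdls] -> 8 lines: jwnzw vwvpy yofe kucf sbuv kmdls ckzmh lfoc
Hunk 2: at line 2 remove [kucf,sbuv] add [rwg,fxnxu,ethsd] -> 9 lines: jwnzw vwvpy yofe rwg fxnxu ethsd kmdls ckzmh lfoc
Hunk 3: at line 5 remove [ethsd,kmdls,ckzmh] add [gifq] -> 7 lines: jwnzw vwvpy yofe rwg fxnxu gifq lfoc
Hunk 4: at line 3 remove [rwg,fxnxu,gifq] add [lnoh,miaz] -> 6 lines: jwnzw vwvpy yofe lnoh miaz lfoc
Hunk 5: at line 1 remove [yofe,lnoh] add [ymj,ofn,spq] -> 7 lines: jwnzw vwvpy ymj ofn spq miaz lfoc
Final line 6: miaz

Answer: miaz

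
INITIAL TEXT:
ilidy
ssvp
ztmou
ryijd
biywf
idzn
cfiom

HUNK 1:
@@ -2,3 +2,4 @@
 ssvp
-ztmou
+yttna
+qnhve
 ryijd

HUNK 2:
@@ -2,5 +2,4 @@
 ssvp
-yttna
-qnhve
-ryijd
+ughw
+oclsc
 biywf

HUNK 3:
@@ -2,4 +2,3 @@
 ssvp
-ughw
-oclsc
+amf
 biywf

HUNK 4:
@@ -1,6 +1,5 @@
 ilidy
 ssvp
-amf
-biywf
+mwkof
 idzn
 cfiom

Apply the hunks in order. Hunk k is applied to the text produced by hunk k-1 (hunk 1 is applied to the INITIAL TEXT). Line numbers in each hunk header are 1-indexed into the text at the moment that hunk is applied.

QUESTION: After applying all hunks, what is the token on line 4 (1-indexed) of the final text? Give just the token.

Answer: idzn

Derivation:
Hunk 1: at line 2 remove [ztmou] add [yttna,qnhve] -> 8 lines: ilidy ssvp yttna qnhve ryijd biywf idzn cfiom
Hunk 2: at line 2 remove [yttna,qnhve,ryijd] add [ughw,oclsc] -> 7 lines: ilidy ssvp ughw oclsc biywf idzn cfiom
Hunk 3: at line 2 remove [ughw,oclsc] add [amf] -> 6 lines: ilidy ssvp amf biywf idzn cfiom
Hunk 4: at line 1 remove [amf,biywf] add [mwkof] -> 5 lines: ilidy ssvp mwkof idzn cfiom
Final line 4: idzn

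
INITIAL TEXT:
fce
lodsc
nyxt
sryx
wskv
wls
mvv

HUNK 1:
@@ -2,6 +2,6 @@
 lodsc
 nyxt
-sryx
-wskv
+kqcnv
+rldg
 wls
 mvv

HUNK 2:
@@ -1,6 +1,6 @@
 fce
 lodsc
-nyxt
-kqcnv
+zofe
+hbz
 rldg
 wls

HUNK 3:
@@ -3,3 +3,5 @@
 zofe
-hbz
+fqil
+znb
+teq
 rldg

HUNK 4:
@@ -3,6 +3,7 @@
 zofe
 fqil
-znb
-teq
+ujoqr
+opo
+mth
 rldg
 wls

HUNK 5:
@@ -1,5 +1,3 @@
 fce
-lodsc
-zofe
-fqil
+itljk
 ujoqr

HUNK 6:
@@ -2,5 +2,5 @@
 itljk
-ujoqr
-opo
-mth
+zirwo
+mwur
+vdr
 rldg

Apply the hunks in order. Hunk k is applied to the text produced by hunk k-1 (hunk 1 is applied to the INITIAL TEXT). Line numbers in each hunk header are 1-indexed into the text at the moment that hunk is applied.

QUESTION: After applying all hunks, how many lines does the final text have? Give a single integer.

Answer: 8

Derivation:
Hunk 1: at line 2 remove [sryx,wskv] add [kqcnv,rldg] -> 7 lines: fce lodsc nyxt kqcnv rldg wls mvv
Hunk 2: at line 1 remove [nyxt,kqcnv] add [zofe,hbz] -> 7 lines: fce lodsc zofe hbz rldg wls mvv
Hunk 3: at line 3 remove [hbz] add [fqil,znb,teq] -> 9 lines: fce lodsc zofe fqil znb teq rldg wls mvv
Hunk 4: at line 3 remove [znb,teq] add [ujoqr,opo,mth] -> 10 lines: fce lodsc zofe fqil ujoqr opo mth rldg wls mvv
Hunk 5: at line 1 remove [lodsc,zofe,fqil] add [itljk] -> 8 lines: fce itljk ujoqr opo mth rldg wls mvv
Hunk 6: at line 2 remove [ujoqr,opo,mth] add [zirwo,mwur,vdr] -> 8 lines: fce itljk zirwo mwur vdr rldg wls mvv
Final line count: 8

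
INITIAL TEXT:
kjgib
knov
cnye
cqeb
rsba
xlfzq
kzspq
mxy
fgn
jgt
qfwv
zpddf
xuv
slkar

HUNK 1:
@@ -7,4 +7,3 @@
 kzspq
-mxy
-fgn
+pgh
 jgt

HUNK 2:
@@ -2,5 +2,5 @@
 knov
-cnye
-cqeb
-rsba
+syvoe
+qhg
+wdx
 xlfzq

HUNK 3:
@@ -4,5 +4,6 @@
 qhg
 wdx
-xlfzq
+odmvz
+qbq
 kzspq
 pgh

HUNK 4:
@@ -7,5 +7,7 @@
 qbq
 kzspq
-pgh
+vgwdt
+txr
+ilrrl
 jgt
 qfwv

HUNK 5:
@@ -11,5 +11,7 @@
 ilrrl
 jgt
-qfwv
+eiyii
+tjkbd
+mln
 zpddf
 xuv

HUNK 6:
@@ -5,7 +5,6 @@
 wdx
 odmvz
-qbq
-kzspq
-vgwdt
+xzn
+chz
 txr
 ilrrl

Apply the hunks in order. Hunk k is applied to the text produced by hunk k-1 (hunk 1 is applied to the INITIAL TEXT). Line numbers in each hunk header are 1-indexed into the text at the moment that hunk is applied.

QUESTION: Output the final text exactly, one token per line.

Answer: kjgib
knov
syvoe
qhg
wdx
odmvz
xzn
chz
txr
ilrrl
jgt
eiyii
tjkbd
mln
zpddf
xuv
slkar

Derivation:
Hunk 1: at line 7 remove [mxy,fgn] add [pgh] -> 13 lines: kjgib knov cnye cqeb rsba xlfzq kzspq pgh jgt qfwv zpddf xuv slkar
Hunk 2: at line 2 remove [cnye,cqeb,rsba] add [syvoe,qhg,wdx] -> 13 lines: kjgib knov syvoe qhg wdx xlfzq kzspq pgh jgt qfwv zpddf xuv slkar
Hunk 3: at line 4 remove [xlfzq] add [odmvz,qbq] -> 14 lines: kjgib knov syvoe qhg wdx odmvz qbq kzspq pgh jgt qfwv zpddf xuv slkar
Hunk 4: at line 7 remove [pgh] add [vgwdt,txr,ilrrl] -> 16 lines: kjgib knov syvoe qhg wdx odmvz qbq kzspq vgwdt txr ilrrl jgt qfwv zpddf xuv slkar
Hunk 5: at line 11 remove [qfwv] add [eiyii,tjkbd,mln] -> 18 lines: kjgib knov syvoe qhg wdx odmvz qbq kzspq vgwdt txr ilrrl jgt eiyii tjkbd mln zpddf xuv slkar
Hunk 6: at line 5 remove [qbq,kzspq,vgwdt] add [xzn,chz] -> 17 lines: kjgib knov syvoe qhg wdx odmvz xzn chz txr ilrrl jgt eiyii tjkbd mln zpddf xuv slkar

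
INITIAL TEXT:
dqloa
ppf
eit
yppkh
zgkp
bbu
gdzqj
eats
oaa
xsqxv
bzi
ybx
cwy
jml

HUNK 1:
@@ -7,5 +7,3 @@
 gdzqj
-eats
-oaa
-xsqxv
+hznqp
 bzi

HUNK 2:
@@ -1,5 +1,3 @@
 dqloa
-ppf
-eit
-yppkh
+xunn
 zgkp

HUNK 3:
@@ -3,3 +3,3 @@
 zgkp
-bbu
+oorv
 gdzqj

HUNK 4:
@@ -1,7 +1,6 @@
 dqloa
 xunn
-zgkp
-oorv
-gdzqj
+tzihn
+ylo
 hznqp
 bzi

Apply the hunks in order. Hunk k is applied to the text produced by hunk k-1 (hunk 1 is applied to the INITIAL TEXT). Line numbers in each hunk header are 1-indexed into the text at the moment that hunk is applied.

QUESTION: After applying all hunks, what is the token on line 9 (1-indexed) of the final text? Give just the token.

Answer: jml

Derivation:
Hunk 1: at line 7 remove [eats,oaa,xsqxv] add [hznqp] -> 12 lines: dqloa ppf eit yppkh zgkp bbu gdzqj hznqp bzi ybx cwy jml
Hunk 2: at line 1 remove [ppf,eit,yppkh] add [xunn] -> 10 lines: dqloa xunn zgkp bbu gdzqj hznqp bzi ybx cwy jml
Hunk 3: at line 3 remove [bbu] add [oorv] -> 10 lines: dqloa xunn zgkp oorv gdzqj hznqp bzi ybx cwy jml
Hunk 4: at line 1 remove [zgkp,oorv,gdzqj] add [tzihn,ylo] -> 9 lines: dqloa xunn tzihn ylo hznqp bzi ybx cwy jml
Final line 9: jml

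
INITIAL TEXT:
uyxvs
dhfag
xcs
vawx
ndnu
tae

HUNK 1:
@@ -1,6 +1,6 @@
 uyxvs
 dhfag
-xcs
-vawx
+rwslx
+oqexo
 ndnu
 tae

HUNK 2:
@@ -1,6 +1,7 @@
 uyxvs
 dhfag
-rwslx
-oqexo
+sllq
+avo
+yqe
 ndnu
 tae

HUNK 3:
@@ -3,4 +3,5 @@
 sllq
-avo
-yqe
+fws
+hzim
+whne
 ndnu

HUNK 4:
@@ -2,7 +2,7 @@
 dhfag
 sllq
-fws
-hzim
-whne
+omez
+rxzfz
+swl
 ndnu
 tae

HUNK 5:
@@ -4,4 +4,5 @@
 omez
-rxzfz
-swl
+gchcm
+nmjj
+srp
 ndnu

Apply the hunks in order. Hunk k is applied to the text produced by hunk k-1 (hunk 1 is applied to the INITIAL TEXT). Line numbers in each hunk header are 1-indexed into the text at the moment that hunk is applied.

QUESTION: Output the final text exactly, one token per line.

Hunk 1: at line 1 remove [xcs,vawx] add [rwslx,oqexo] -> 6 lines: uyxvs dhfag rwslx oqexo ndnu tae
Hunk 2: at line 1 remove [rwslx,oqexo] add [sllq,avo,yqe] -> 7 lines: uyxvs dhfag sllq avo yqe ndnu tae
Hunk 3: at line 3 remove [avo,yqe] add [fws,hzim,whne] -> 8 lines: uyxvs dhfag sllq fws hzim whne ndnu tae
Hunk 4: at line 2 remove [fws,hzim,whne] add [omez,rxzfz,swl] -> 8 lines: uyxvs dhfag sllq omez rxzfz swl ndnu tae
Hunk 5: at line 4 remove [rxzfz,swl] add [gchcm,nmjj,srp] -> 9 lines: uyxvs dhfag sllq omez gchcm nmjj srp ndnu tae

Answer: uyxvs
dhfag
sllq
omez
gchcm
nmjj
srp
ndnu
tae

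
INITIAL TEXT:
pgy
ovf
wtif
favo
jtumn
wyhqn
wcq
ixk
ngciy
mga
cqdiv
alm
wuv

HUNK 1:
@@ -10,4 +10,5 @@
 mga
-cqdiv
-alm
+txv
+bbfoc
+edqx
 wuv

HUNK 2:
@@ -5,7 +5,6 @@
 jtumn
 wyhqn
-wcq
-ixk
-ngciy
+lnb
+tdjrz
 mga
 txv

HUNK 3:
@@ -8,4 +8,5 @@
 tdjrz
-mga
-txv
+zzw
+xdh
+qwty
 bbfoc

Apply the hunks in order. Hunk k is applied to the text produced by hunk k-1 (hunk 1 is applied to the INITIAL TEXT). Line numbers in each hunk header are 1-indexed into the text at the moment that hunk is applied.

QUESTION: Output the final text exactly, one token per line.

Hunk 1: at line 10 remove [cqdiv,alm] add [txv,bbfoc,edqx] -> 14 lines: pgy ovf wtif favo jtumn wyhqn wcq ixk ngciy mga txv bbfoc edqx wuv
Hunk 2: at line 5 remove [wcq,ixk,ngciy] add [lnb,tdjrz] -> 13 lines: pgy ovf wtif favo jtumn wyhqn lnb tdjrz mga txv bbfoc edqx wuv
Hunk 3: at line 8 remove [mga,txv] add [zzw,xdh,qwty] -> 14 lines: pgy ovf wtif favo jtumn wyhqn lnb tdjrz zzw xdh qwty bbfoc edqx wuv

Answer: pgy
ovf
wtif
favo
jtumn
wyhqn
lnb
tdjrz
zzw
xdh
qwty
bbfoc
edqx
wuv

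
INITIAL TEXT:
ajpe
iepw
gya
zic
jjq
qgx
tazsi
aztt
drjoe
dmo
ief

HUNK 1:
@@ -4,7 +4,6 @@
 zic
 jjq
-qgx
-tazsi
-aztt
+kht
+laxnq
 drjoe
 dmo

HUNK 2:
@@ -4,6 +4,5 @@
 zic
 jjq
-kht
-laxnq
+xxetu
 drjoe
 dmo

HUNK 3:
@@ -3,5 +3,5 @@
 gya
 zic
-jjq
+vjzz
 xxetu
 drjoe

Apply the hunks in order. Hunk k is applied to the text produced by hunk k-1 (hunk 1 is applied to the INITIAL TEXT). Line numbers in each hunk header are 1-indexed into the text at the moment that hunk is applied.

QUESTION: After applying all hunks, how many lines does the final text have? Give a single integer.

Hunk 1: at line 4 remove [qgx,tazsi,aztt] add [kht,laxnq] -> 10 lines: ajpe iepw gya zic jjq kht laxnq drjoe dmo ief
Hunk 2: at line 4 remove [kht,laxnq] add [xxetu] -> 9 lines: ajpe iepw gya zic jjq xxetu drjoe dmo ief
Hunk 3: at line 3 remove [jjq] add [vjzz] -> 9 lines: ajpe iepw gya zic vjzz xxetu drjoe dmo ief
Final line count: 9

Answer: 9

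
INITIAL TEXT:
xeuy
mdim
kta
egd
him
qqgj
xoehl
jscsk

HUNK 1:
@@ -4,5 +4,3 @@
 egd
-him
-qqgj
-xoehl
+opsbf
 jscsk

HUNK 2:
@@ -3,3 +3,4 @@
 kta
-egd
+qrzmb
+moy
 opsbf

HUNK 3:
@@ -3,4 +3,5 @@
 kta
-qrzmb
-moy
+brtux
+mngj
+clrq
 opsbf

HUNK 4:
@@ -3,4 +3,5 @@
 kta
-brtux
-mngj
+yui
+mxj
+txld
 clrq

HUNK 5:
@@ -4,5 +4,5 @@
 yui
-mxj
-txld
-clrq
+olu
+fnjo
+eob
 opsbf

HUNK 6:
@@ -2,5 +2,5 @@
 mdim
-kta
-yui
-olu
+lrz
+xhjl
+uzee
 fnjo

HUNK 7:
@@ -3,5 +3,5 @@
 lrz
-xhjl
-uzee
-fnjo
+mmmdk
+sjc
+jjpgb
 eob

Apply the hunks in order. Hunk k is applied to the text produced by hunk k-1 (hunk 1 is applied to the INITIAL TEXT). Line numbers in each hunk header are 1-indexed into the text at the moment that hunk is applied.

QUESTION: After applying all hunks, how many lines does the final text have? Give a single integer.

Hunk 1: at line 4 remove [him,qqgj,xoehl] add [opsbf] -> 6 lines: xeuy mdim kta egd opsbf jscsk
Hunk 2: at line 3 remove [egd] add [qrzmb,moy] -> 7 lines: xeuy mdim kta qrzmb moy opsbf jscsk
Hunk 3: at line 3 remove [qrzmb,moy] add [brtux,mngj,clrq] -> 8 lines: xeuy mdim kta brtux mngj clrq opsbf jscsk
Hunk 4: at line 3 remove [brtux,mngj] add [yui,mxj,txld] -> 9 lines: xeuy mdim kta yui mxj txld clrq opsbf jscsk
Hunk 5: at line 4 remove [mxj,txld,clrq] add [olu,fnjo,eob] -> 9 lines: xeuy mdim kta yui olu fnjo eob opsbf jscsk
Hunk 6: at line 2 remove [kta,yui,olu] add [lrz,xhjl,uzee] -> 9 lines: xeuy mdim lrz xhjl uzee fnjo eob opsbf jscsk
Hunk 7: at line 3 remove [xhjl,uzee,fnjo] add [mmmdk,sjc,jjpgb] -> 9 lines: xeuy mdim lrz mmmdk sjc jjpgb eob opsbf jscsk
Final line count: 9

Answer: 9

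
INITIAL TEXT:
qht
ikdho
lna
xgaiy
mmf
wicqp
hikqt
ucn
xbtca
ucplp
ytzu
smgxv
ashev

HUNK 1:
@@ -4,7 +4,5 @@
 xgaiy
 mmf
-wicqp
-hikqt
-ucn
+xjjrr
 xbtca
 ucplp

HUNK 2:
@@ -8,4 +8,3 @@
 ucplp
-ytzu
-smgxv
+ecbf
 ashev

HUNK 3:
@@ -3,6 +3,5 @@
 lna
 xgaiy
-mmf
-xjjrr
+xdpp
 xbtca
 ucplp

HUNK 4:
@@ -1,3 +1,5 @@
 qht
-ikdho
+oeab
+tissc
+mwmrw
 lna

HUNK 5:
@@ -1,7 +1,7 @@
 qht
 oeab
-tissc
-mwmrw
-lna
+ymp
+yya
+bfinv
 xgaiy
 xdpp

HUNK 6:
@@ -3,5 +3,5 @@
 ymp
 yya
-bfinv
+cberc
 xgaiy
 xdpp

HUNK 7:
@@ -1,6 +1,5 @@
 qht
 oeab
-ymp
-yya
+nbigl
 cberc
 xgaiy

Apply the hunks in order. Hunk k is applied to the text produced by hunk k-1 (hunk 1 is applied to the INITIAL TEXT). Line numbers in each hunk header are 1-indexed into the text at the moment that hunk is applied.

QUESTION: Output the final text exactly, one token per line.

Hunk 1: at line 4 remove [wicqp,hikqt,ucn] add [xjjrr] -> 11 lines: qht ikdho lna xgaiy mmf xjjrr xbtca ucplp ytzu smgxv ashev
Hunk 2: at line 8 remove [ytzu,smgxv] add [ecbf] -> 10 lines: qht ikdho lna xgaiy mmf xjjrr xbtca ucplp ecbf ashev
Hunk 3: at line 3 remove [mmf,xjjrr] add [xdpp] -> 9 lines: qht ikdho lna xgaiy xdpp xbtca ucplp ecbf ashev
Hunk 4: at line 1 remove [ikdho] add [oeab,tissc,mwmrw] -> 11 lines: qht oeab tissc mwmrw lna xgaiy xdpp xbtca ucplp ecbf ashev
Hunk 5: at line 1 remove [tissc,mwmrw,lna] add [ymp,yya,bfinv] -> 11 lines: qht oeab ymp yya bfinv xgaiy xdpp xbtca ucplp ecbf ashev
Hunk 6: at line 3 remove [bfinv] add [cberc] -> 11 lines: qht oeab ymp yya cberc xgaiy xdpp xbtca ucplp ecbf ashev
Hunk 7: at line 1 remove [ymp,yya] add [nbigl] -> 10 lines: qht oeab nbigl cberc xgaiy xdpp xbtca ucplp ecbf ashev

Answer: qht
oeab
nbigl
cberc
xgaiy
xdpp
xbtca
ucplp
ecbf
ashev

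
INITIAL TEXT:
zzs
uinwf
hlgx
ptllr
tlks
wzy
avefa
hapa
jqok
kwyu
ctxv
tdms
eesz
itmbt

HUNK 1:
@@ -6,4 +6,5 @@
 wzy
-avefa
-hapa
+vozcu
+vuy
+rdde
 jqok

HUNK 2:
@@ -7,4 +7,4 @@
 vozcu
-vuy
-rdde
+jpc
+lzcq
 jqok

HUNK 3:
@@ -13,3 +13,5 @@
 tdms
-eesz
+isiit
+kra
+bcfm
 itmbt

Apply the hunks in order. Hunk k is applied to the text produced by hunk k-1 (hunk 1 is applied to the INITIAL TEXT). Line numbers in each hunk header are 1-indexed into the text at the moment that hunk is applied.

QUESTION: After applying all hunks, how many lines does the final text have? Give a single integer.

Hunk 1: at line 6 remove [avefa,hapa] add [vozcu,vuy,rdde] -> 15 lines: zzs uinwf hlgx ptllr tlks wzy vozcu vuy rdde jqok kwyu ctxv tdms eesz itmbt
Hunk 2: at line 7 remove [vuy,rdde] add [jpc,lzcq] -> 15 lines: zzs uinwf hlgx ptllr tlks wzy vozcu jpc lzcq jqok kwyu ctxv tdms eesz itmbt
Hunk 3: at line 13 remove [eesz] add [isiit,kra,bcfm] -> 17 lines: zzs uinwf hlgx ptllr tlks wzy vozcu jpc lzcq jqok kwyu ctxv tdms isiit kra bcfm itmbt
Final line count: 17

Answer: 17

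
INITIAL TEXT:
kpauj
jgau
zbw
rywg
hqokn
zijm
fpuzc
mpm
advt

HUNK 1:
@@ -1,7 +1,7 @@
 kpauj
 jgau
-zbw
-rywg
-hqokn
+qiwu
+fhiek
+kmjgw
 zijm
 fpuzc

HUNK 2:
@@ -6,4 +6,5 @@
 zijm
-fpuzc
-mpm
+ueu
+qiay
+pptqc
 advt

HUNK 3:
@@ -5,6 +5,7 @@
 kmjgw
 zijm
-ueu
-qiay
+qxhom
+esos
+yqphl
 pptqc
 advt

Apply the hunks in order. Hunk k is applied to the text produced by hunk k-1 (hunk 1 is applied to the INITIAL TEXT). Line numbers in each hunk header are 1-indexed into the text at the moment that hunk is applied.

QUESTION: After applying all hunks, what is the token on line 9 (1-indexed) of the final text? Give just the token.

Answer: yqphl

Derivation:
Hunk 1: at line 1 remove [zbw,rywg,hqokn] add [qiwu,fhiek,kmjgw] -> 9 lines: kpauj jgau qiwu fhiek kmjgw zijm fpuzc mpm advt
Hunk 2: at line 6 remove [fpuzc,mpm] add [ueu,qiay,pptqc] -> 10 lines: kpauj jgau qiwu fhiek kmjgw zijm ueu qiay pptqc advt
Hunk 3: at line 5 remove [ueu,qiay] add [qxhom,esos,yqphl] -> 11 lines: kpauj jgau qiwu fhiek kmjgw zijm qxhom esos yqphl pptqc advt
Final line 9: yqphl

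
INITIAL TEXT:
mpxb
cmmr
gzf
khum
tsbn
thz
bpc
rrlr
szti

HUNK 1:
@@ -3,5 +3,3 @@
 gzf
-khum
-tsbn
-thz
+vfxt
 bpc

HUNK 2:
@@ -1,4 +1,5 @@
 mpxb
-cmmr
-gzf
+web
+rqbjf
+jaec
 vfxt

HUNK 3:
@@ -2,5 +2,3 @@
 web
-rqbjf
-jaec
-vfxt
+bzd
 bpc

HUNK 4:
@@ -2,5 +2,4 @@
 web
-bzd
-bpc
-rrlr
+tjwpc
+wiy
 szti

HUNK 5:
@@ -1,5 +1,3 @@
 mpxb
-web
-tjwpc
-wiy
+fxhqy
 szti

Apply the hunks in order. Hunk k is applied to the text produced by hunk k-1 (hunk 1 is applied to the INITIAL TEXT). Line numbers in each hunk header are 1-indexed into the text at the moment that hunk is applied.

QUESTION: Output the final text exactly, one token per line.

Hunk 1: at line 3 remove [khum,tsbn,thz] add [vfxt] -> 7 lines: mpxb cmmr gzf vfxt bpc rrlr szti
Hunk 2: at line 1 remove [cmmr,gzf] add [web,rqbjf,jaec] -> 8 lines: mpxb web rqbjf jaec vfxt bpc rrlr szti
Hunk 3: at line 2 remove [rqbjf,jaec,vfxt] add [bzd] -> 6 lines: mpxb web bzd bpc rrlr szti
Hunk 4: at line 2 remove [bzd,bpc,rrlr] add [tjwpc,wiy] -> 5 lines: mpxb web tjwpc wiy szti
Hunk 5: at line 1 remove [web,tjwpc,wiy] add [fxhqy] -> 3 lines: mpxb fxhqy szti

Answer: mpxb
fxhqy
szti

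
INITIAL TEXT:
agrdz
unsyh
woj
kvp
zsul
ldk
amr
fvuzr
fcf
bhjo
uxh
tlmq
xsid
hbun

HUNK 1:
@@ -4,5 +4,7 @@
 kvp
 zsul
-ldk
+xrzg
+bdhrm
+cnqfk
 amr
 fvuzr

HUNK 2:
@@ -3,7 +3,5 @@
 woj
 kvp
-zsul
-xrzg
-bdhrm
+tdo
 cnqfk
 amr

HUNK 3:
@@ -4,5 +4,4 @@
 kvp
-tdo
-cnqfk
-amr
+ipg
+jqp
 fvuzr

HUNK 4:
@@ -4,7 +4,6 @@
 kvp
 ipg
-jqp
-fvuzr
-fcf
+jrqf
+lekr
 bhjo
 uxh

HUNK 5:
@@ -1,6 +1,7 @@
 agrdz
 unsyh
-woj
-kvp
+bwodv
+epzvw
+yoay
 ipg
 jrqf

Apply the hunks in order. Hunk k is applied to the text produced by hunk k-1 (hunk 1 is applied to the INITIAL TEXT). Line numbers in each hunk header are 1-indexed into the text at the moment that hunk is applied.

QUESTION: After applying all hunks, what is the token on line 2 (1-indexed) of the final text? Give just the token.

Hunk 1: at line 4 remove [ldk] add [xrzg,bdhrm,cnqfk] -> 16 lines: agrdz unsyh woj kvp zsul xrzg bdhrm cnqfk amr fvuzr fcf bhjo uxh tlmq xsid hbun
Hunk 2: at line 3 remove [zsul,xrzg,bdhrm] add [tdo] -> 14 lines: agrdz unsyh woj kvp tdo cnqfk amr fvuzr fcf bhjo uxh tlmq xsid hbun
Hunk 3: at line 4 remove [tdo,cnqfk,amr] add [ipg,jqp] -> 13 lines: agrdz unsyh woj kvp ipg jqp fvuzr fcf bhjo uxh tlmq xsid hbun
Hunk 4: at line 4 remove [jqp,fvuzr,fcf] add [jrqf,lekr] -> 12 lines: agrdz unsyh woj kvp ipg jrqf lekr bhjo uxh tlmq xsid hbun
Hunk 5: at line 1 remove [woj,kvp] add [bwodv,epzvw,yoay] -> 13 lines: agrdz unsyh bwodv epzvw yoay ipg jrqf lekr bhjo uxh tlmq xsid hbun
Final line 2: unsyh

Answer: unsyh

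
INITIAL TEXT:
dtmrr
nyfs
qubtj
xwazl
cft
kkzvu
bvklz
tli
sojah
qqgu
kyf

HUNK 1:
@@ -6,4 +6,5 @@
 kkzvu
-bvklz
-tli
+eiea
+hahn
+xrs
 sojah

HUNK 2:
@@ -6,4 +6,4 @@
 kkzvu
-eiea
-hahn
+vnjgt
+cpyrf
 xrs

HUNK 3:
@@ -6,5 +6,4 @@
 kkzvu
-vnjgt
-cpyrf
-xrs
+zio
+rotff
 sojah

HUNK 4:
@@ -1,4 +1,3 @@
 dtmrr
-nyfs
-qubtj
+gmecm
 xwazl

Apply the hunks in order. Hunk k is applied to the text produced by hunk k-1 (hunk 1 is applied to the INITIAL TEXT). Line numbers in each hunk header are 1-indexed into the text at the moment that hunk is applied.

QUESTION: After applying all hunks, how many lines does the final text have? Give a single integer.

Hunk 1: at line 6 remove [bvklz,tli] add [eiea,hahn,xrs] -> 12 lines: dtmrr nyfs qubtj xwazl cft kkzvu eiea hahn xrs sojah qqgu kyf
Hunk 2: at line 6 remove [eiea,hahn] add [vnjgt,cpyrf] -> 12 lines: dtmrr nyfs qubtj xwazl cft kkzvu vnjgt cpyrf xrs sojah qqgu kyf
Hunk 3: at line 6 remove [vnjgt,cpyrf,xrs] add [zio,rotff] -> 11 lines: dtmrr nyfs qubtj xwazl cft kkzvu zio rotff sojah qqgu kyf
Hunk 4: at line 1 remove [nyfs,qubtj] add [gmecm] -> 10 lines: dtmrr gmecm xwazl cft kkzvu zio rotff sojah qqgu kyf
Final line count: 10

Answer: 10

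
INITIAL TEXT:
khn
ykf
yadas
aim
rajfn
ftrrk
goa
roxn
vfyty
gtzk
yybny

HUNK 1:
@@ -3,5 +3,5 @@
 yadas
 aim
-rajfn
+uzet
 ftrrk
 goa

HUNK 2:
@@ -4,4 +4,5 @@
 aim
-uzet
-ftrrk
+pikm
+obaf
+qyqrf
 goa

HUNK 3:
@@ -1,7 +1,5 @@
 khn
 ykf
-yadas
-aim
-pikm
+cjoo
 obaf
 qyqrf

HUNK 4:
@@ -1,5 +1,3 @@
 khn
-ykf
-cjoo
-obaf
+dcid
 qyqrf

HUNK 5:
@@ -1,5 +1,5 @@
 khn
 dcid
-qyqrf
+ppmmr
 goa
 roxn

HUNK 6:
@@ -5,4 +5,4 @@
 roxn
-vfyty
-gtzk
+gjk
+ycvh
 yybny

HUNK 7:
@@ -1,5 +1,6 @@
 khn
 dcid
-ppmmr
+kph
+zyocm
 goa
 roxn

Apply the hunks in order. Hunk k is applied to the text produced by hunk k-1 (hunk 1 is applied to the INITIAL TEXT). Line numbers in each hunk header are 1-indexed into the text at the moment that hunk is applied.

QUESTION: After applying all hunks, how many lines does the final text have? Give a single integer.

Hunk 1: at line 3 remove [rajfn] add [uzet] -> 11 lines: khn ykf yadas aim uzet ftrrk goa roxn vfyty gtzk yybny
Hunk 2: at line 4 remove [uzet,ftrrk] add [pikm,obaf,qyqrf] -> 12 lines: khn ykf yadas aim pikm obaf qyqrf goa roxn vfyty gtzk yybny
Hunk 3: at line 1 remove [yadas,aim,pikm] add [cjoo] -> 10 lines: khn ykf cjoo obaf qyqrf goa roxn vfyty gtzk yybny
Hunk 4: at line 1 remove [ykf,cjoo,obaf] add [dcid] -> 8 lines: khn dcid qyqrf goa roxn vfyty gtzk yybny
Hunk 5: at line 1 remove [qyqrf] add [ppmmr] -> 8 lines: khn dcid ppmmr goa roxn vfyty gtzk yybny
Hunk 6: at line 5 remove [vfyty,gtzk] add [gjk,ycvh] -> 8 lines: khn dcid ppmmr goa roxn gjk ycvh yybny
Hunk 7: at line 1 remove [ppmmr] add [kph,zyocm] -> 9 lines: khn dcid kph zyocm goa roxn gjk ycvh yybny
Final line count: 9

Answer: 9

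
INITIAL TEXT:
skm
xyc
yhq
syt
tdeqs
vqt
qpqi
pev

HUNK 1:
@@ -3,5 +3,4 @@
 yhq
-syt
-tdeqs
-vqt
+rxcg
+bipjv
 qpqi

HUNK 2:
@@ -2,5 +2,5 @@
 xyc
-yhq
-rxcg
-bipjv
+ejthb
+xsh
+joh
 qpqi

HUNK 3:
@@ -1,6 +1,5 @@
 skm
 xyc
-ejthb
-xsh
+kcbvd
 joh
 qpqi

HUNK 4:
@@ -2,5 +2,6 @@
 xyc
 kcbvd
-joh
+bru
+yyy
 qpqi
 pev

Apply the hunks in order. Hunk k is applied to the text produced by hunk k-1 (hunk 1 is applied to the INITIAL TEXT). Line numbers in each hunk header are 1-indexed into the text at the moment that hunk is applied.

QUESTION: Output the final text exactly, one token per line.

Answer: skm
xyc
kcbvd
bru
yyy
qpqi
pev

Derivation:
Hunk 1: at line 3 remove [syt,tdeqs,vqt] add [rxcg,bipjv] -> 7 lines: skm xyc yhq rxcg bipjv qpqi pev
Hunk 2: at line 2 remove [yhq,rxcg,bipjv] add [ejthb,xsh,joh] -> 7 lines: skm xyc ejthb xsh joh qpqi pev
Hunk 3: at line 1 remove [ejthb,xsh] add [kcbvd] -> 6 lines: skm xyc kcbvd joh qpqi pev
Hunk 4: at line 2 remove [joh] add [bru,yyy] -> 7 lines: skm xyc kcbvd bru yyy qpqi pev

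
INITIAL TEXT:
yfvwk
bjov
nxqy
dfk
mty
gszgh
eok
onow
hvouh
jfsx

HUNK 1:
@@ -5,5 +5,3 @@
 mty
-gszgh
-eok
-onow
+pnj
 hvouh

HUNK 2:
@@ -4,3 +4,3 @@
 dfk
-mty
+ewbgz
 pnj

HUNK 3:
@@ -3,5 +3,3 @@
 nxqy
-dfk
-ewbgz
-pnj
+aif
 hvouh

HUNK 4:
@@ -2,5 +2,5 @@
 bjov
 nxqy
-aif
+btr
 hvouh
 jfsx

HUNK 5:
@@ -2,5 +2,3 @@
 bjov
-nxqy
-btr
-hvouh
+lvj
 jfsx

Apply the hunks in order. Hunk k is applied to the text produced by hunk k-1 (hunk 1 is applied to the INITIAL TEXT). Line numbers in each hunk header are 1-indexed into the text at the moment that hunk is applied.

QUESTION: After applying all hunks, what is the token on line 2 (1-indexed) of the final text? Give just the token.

Answer: bjov

Derivation:
Hunk 1: at line 5 remove [gszgh,eok,onow] add [pnj] -> 8 lines: yfvwk bjov nxqy dfk mty pnj hvouh jfsx
Hunk 2: at line 4 remove [mty] add [ewbgz] -> 8 lines: yfvwk bjov nxqy dfk ewbgz pnj hvouh jfsx
Hunk 3: at line 3 remove [dfk,ewbgz,pnj] add [aif] -> 6 lines: yfvwk bjov nxqy aif hvouh jfsx
Hunk 4: at line 2 remove [aif] add [btr] -> 6 lines: yfvwk bjov nxqy btr hvouh jfsx
Hunk 5: at line 2 remove [nxqy,btr,hvouh] add [lvj] -> 4 lines: yfvwk bjov lvj jfsx
Final line 2: bjov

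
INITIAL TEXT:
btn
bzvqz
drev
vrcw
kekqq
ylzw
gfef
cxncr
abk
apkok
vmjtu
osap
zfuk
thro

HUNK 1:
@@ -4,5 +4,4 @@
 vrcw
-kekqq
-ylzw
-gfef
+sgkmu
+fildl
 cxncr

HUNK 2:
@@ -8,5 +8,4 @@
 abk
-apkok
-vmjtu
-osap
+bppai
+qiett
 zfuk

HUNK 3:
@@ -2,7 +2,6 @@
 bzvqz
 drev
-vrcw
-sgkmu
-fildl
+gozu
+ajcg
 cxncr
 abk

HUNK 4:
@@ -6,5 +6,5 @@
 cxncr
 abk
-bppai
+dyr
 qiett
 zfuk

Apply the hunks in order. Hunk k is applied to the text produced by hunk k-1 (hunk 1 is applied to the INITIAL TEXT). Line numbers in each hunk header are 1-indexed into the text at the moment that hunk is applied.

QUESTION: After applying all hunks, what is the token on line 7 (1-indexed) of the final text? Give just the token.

Answer: abk

Derivation:
Hunk 1: at line 4 remove [kekqq,ylzw,gfef] add [sgkmu,fildl] -> 13 lines: btn bzvqz drev vrcw sgkmu fildl cxncr abk apkok vmjtu osap zfuk thro
Hunk 2: at line 8 remove [apkok,vmjtu,osap] add [bppai,qiett] -> 12 lines: btn bzvqz drev vrcw sgkmu fildl cxncr abk bppai qiett zfuk thro
Hunk 3: at line 2 remove [vrcw,sgkmu,fildl] add [gozu,ajcg] -> 11 lines: btn bzvqz drev gozu ajcg cxncr abk bppai qiett zfuk thro
Hunk 4: at line 6 remove [bppai] add [dyr] -> 11 lines: btn bzvqz drev gozu ajcg cxncr abk dyr qiett zfuk thro
Final line 7: abk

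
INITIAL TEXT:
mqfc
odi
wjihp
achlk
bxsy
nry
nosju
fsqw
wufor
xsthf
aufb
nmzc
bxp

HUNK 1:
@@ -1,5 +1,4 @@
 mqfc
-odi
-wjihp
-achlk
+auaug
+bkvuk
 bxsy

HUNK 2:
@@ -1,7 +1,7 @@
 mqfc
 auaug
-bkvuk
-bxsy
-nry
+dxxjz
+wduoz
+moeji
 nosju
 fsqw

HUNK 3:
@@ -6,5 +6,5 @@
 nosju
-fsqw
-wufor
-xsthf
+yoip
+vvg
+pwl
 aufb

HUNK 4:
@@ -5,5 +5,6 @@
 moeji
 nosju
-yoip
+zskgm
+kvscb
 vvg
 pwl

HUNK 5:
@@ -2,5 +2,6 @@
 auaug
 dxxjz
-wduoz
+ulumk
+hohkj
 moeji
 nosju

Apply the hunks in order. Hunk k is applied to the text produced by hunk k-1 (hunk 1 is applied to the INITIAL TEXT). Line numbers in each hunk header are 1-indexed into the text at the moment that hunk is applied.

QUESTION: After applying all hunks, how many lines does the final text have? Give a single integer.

Answer: 14

Derivation:
Hunk 1: at line 1 remove [odi,wjihp,achlk] add [auaug,bkvuk] -> 12 lines: mqfc auaug bkvuk bxsy nry nosju fsqw wufor xsthf aufb nmzc bxp
Hunk 2: at line 1 remove [bkvuk,bxsy,nry] add [dxxjz,wduoz,moeji] -> 12 lines: mqfc auaug dxxjz wduoz moeji nosju fsqw wufor xsthf aufb nmzc bxp
Hunk 3: at line 6 remove [fsqw,wufor,xsthf] add [yoip,vvg,pwl] -> 12 lines: mqfc auaug dxxjz wduoz moeji nosju yoip vvg pwl aufb nmzc bxp
Hunk 4: at line 5 remove [yoip] add [zskgm,kvscb] -> 13 lines: mqfc auaug dxxjz wduoz moeji nosju zskgm kvscb vvg pwl aufb nmzc bxp
Hunk 5: at line 2 remove [wduoz] add [ulumk,hohkj] -> 14 lines: mqfc auaug dxxjz ulumk hohkj moeji nosju zskgm kvscb vvg pwl aufb nmzc bxp
Final line count: 14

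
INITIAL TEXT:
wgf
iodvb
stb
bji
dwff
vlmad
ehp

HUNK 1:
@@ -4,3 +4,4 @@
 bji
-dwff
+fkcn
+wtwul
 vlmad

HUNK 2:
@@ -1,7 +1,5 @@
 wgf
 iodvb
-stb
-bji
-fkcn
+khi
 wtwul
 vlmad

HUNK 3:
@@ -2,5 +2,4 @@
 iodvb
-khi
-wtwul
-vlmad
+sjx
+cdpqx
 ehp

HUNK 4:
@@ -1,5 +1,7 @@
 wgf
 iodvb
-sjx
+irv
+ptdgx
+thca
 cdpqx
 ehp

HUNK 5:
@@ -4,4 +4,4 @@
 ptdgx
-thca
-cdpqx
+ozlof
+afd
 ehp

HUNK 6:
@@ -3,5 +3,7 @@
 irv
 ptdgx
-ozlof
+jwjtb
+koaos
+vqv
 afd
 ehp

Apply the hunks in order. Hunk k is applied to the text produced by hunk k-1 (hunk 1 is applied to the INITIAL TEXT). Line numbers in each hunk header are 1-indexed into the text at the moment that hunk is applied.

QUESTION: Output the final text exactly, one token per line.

Answer: wgf
iodvb
irv
ptdgx
jwjtb
koaos
vqv
afd
ehp

Derivation:
Hunk 1: at line 4 remove [dwff] add [fkcn,wtwul] -> 8 lines: wgf iodvb stb bji fkcn wtwul vlmad ehp
Hunk 2: at line 1 remove [stb,bji,fkcn] add [khi] -> 6 lines: wgf iodvb khi wtwul vlmad ehp
Hunk 3: at line 2 remove [khi,wtwul,vlmad] add [sjx,cdpqx] -> 5 lines: wgf iodvb sjx cdpqx ehp
Hunk 4: at line 1 remove [sjx] add [irv,ptdgx,thca] -> 7 lines: wgf iodvb irv ptdgx thca cdpqx ehp
Hunk 5: at line 4 remove [thca,cdpqx] add [ozlof,afd] -> 7 lines: wgf iodvb irv ptdgx ozlof afd ehp
Hunk 6: at line 3 remove [ozlof] add [jwjtb,koaos,vqv] -> 9 lines: wgf iodvb irv ptdgx jwjtb koaos vqv afd ehp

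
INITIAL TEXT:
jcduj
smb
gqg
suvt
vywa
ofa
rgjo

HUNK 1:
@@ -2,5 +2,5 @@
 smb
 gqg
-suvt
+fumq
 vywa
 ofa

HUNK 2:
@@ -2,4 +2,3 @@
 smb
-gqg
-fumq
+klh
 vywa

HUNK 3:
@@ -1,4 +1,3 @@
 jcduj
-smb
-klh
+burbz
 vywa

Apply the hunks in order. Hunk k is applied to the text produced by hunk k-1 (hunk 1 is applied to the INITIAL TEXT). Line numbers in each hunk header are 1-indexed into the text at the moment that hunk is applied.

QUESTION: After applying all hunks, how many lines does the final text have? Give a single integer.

Hunk 1: at line 2 remove [suvt] add [fumq] -> 7 lines: jcduj smb gqg fumq vywa ofa rgjo
Hunk 2: at line 2 remove [gqg,fumq] add [klh] -> 6 lines: jcduj smb klh vywa ofa rgjo
Hunk 3: at line 1 remove [smb,klh] add [burbz] -> 5 lines: jcduj burbz vywa ofa rgjo
Final line count: 5

Answer: 5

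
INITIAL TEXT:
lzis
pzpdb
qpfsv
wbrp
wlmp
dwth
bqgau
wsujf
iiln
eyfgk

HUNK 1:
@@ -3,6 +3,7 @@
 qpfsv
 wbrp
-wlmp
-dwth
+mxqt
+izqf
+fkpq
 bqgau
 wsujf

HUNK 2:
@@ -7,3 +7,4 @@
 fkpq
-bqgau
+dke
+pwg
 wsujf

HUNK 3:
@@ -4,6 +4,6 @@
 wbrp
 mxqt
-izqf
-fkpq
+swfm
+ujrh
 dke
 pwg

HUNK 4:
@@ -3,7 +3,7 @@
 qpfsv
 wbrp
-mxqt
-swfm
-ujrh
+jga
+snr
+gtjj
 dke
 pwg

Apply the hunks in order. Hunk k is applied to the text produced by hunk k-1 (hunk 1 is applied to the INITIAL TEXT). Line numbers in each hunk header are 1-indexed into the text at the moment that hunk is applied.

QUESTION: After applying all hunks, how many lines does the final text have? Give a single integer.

Hunk 1: at line 3 remove [wlmp,dwth] add [mxqt,izqf,fkpq] -> 11 lines: lzis pzpdb qpfsv wbrp mxqt izqf fkpq bqgau wsujf iiln eyfgk
Hunk 2: at line 7 remove [bqgau] add [dke,pwg] -> 12 lines: lzis pzpdb qpfsv wbrp mxqt izqf fkpq dke pwg wsujf iiln eyfgk
Hunk 3: at line 4 remove [izqf,fkpq] add [swfm,ujrh] -> 12 lines: lzis pzpdb qpfsv wbrp mxqt swfm ujrh dke pwg wsujf iiln eyfgk
Hunk 4: at line 3 remove [mxqt,swfm,ujrh] add [jga,snr,gtjj] -> 12 lines: lzis pzpdb qpfsv wbrp jga snr gtjj dke pwg wsujf iiln eyfgk
Final line count: 12

Answer: 12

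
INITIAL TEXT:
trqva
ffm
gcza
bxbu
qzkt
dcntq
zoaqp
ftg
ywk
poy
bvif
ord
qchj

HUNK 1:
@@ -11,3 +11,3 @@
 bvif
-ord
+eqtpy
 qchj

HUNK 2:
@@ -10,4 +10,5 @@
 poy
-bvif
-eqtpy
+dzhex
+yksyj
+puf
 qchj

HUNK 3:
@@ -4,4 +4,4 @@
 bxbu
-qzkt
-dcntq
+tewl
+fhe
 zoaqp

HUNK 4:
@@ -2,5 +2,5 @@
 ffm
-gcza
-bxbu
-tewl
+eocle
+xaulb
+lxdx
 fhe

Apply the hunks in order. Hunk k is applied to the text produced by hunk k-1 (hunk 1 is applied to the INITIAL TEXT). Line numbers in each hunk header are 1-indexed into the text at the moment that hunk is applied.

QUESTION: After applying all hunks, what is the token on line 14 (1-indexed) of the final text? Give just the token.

Hunk 1: at line 11 remove [ord] add [eqtpy] -> 13 lines: trqva ffm gcza bxbu qzkt dcntq zoaqp ftg ywk poy bvif eqtpy qchj
Hunk 2: at line 10 remove [bvif,eqtpy] add [dzhex,yksyj,puf] -> 14 lines: trqva ffm gcza bxbu qzkt dcntq zoaqp ftg ywk poy dzhex yksyj puf qchj
Hunk 3: at line 4 remove [qzkt,dcntq] add [tewl,fhe] -> 14 lines: trqva ffm gcza bxbu tewl fhe zoaqp ftg ywk poy dzhex yksyj puf qchj
Hunk 4: at line 2 remove [gcza,bxbu,tewl] add [eocle,xaulb,lxdx] -> 14 lines: trqva ffm eocle xaulb lxdx fhe zoaqp ftg ywk poy dzhex yksyj puf qchj
Final line 14: qchj

Answer: qchj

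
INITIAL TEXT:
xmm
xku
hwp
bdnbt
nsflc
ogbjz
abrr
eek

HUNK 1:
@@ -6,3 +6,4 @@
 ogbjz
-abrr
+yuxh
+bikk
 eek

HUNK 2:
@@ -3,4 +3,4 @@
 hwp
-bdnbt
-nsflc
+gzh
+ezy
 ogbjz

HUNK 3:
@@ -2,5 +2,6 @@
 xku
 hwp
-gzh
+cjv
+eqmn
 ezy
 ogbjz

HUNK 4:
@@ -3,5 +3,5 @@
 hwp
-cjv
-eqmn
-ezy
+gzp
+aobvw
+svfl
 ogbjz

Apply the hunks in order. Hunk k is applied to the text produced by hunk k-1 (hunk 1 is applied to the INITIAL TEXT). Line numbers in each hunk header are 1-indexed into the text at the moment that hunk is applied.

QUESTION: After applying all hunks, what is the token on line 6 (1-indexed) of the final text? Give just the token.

Answer: svfl

Derivation:
Hunk 1: at line 6 remove [abrr] add [yuxh,bikk] -> 9 lines: xmm xku hwp bdnbt nsflc ogbjz yuxh bikk eek
Hunk 2: at line 3 remove [bdnbt,nsflc] add [gzh,ezy] -> 9 lines: xmm xku hwp gzh ezy ogbjz yuxh bikk eek
Hunk 3: at line 2 remove [gzh] add [cjv,eqmn] -> 10 lines: xmm xku hwp cjv eqmn ezy ogbjz yuxh bikk eek
Hunk 4: at line 3 remove [cjv,eqmn,ezy] add [gzp,aobvw,svfl] -> 10 lines: xmm xku hwp gzp aobvw svfl ogbjz yuxh bikk eek
Final line 6: svfl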